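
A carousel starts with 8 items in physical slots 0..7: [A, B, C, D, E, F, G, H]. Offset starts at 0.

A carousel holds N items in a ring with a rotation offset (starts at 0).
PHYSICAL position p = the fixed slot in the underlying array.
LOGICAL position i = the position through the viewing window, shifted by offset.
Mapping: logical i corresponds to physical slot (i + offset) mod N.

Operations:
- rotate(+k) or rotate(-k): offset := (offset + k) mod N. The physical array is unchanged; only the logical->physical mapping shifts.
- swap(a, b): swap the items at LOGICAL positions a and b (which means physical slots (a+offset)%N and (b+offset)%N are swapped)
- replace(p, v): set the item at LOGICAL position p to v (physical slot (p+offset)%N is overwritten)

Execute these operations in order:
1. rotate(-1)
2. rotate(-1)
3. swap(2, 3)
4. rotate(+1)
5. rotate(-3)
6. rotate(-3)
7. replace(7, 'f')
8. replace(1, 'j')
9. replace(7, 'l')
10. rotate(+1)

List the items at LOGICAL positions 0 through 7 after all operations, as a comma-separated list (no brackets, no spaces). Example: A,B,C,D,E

After op 1 (rotate(-1)): offset=7, physical=[A,B,C,D,E,F,G,H], logical=[H,A,B,C,D,E,F,G]
After op 2 (rotate(-1)): offset=6, physical=[A,B,C,D,E,F,G,H], logical=[G,H,A,B,C,D,E,F]
After op 3 (swap(2, 3)): offset=6, physical=[B,A,C,D,E,F,G,H], logical=[G,H,B,A,C,D,E,F]
After op 4 (rotate(+1)): offset=7, physical=[B,A,C,D,E,F,G,H], logical=[H,B,A,C,D,E,F,G]
After op 5 (rotate(-3)): offset=4, physical=[B,A,C,D,E,F,G,H], logical=[E,F,G,H,B,A,C,D]
After op 6 (rotate(-3)): offset=1, physical=[B,A,C,D,E,F,G,H], logical=[A,C,D,E,F,G,H,B]
After op 7 (replace(7, 'f')): offset=1, physical=[f,A,C,D,E,F,G,H], logical=[A,C,D,E,F,G,H,f]
After op 8 (replace(1, 'j')): offset=1, physical=[f,A,j,D,E,F,G,H], logical=[A,j,D,E,F,G,H,f]
After op 9 (replace(7, 'l')): offset=1, physical=[l,A,j,D,E,F,G,H], logical=[A,j,D,E,F,G,H,l]
After op 10 (rotate(+1)): offset=2, physical=[l,A,j,D,E,F,G,H], logical=[j,D,E,F,G,H,l,A]

Answer: j,D,E,F,G,H,l,A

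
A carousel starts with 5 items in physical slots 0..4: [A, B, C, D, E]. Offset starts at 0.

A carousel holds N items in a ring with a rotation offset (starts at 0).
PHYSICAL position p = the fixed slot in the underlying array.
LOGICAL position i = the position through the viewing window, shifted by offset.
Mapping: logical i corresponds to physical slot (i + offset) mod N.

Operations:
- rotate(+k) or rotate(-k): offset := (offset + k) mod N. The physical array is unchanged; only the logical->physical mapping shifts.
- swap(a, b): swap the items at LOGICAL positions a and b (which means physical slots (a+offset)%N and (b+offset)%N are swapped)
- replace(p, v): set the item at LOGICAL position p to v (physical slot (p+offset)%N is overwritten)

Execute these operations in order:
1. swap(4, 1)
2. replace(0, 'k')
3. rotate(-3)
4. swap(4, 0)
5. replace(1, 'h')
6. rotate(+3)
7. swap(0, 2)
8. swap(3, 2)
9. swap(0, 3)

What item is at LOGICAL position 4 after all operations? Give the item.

After op 1 (swap(4, 1)): offset=0, physical=[A,E,C,D,B], logical=[A,E,C,D,B]
After op 2 (replace(0, 'k')): offset=0, physical=[k,E,C,D,B], logical=[k,E,C,D,B]
After op 3 (rotate(-3)): offset=2, physical=[k,E,C,D,B], logical=[C,D,B,k,E]
After op 4 (swap(4, 0)): offset=2, physical=[k,C,E,D,B], logical=[E,D,B,k,C]
After op 5 (replace(1, 'h')): offset=2, physical=[k,C,E,h,B], logical=[E,h,B,k,C]
After op 6 (rotate(+3)): offset=0, physical=[k,C,E,h,B], logical=[k,C,E,h,B]
After op 7 (swap(0, 2)): offset=0, physical=[E,C,k,h,B], logical=[E,C,k,h,B]
After op 8 (swap(3, 2)): offset=0, physical=[E,C,h,k,B], logical=[E,C,h,k,B]
After op 9 (swap(0, 3)): offset=0, physical=[k,C,h,E,B], logical=[k,C,h,E,B]

Answer: B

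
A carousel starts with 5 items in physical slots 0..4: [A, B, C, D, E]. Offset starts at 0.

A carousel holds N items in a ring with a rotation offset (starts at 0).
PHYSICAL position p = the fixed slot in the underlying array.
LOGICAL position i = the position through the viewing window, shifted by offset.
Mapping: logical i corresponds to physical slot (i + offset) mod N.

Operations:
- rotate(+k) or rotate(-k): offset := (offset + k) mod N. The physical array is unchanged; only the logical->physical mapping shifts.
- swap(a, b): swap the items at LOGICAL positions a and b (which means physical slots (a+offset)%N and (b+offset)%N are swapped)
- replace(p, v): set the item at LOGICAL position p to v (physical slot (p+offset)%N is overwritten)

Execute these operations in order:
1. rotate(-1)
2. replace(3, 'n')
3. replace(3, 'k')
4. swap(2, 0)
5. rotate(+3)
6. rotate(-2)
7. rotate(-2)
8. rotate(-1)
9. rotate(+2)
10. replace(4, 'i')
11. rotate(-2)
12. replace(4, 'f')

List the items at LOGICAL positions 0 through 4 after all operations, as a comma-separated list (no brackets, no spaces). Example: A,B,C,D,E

After op 1 (rotate(-1)): offset=4, physical=[A,B,C,D,E], logical=[E,A,B,C,D]
After op 2 (replace(3, 'n')): offset=4, physical=[A,B,n,D,E], logical=[E,A,B,n,D]
After op 3 (replace(3, 'k')): offset=4, physical=[A,B,k,D,E], logical=[E,A,B,k,D]
After op 4 (swap(2, 0)): offset=4, physical=[A,E,k,D,B], logical=[B,A,E,k,D]
After op 5 (rotate(+3)): offset=2, physical=[A,E,k,D,B], logical=[k,D,B,A,E]
After op 6 (rotate(-2)): offset=0, physical=[A,E,k,D,B], logical=[A,E,k,D,B]
After op 7 (rotate(-2)): offset=3, physical=[A,E,k,D,B], logical=[D,B,A,E,k]
After op 8 (rotate(-1)): offset=2, physical=[A,E,k,D,B], logical=[k,D,B,A,E]
After op 9 (rotate(+2)): offset=4, physical=[A,E,k,D,B], logical=[B,A,E,k,D]
After op 10 (replace(4, 'i')): offset=4, physical=[A,E,k,i,B], logical=[B,A,E,k,i]
After op 11 (rotate(-2)): offset=2, physical=[A,E,k,i,B], logical=[k,i,B,A,E]
After op 12 (replace(4, 'f')): offset=2, physical=[A,f,k,i,B], logical=[k,i,B,A,f]

Answer: k,i,B,A,f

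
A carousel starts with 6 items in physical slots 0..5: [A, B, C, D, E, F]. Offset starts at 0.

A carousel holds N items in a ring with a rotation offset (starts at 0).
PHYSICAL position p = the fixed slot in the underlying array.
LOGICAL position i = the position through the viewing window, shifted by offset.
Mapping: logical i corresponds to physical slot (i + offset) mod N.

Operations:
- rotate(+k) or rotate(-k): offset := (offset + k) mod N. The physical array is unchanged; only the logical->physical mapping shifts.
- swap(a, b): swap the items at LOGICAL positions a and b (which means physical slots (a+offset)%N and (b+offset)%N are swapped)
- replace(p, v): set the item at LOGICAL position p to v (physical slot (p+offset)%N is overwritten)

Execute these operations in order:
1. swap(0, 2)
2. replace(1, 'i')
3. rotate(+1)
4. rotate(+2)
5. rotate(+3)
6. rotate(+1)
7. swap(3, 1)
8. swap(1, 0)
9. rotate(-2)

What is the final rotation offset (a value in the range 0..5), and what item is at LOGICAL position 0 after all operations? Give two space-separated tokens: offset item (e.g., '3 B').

After op 1 (swap(0, 2)): offset=0, physical=[C,B,A,D,E,F], logical=[C,B,A,D,E,F]
After op 2 (replace(1, 'i')): offset=0, physical=[C,i,A,D,E,F], logical=[C,i,A,D,E,F]
After op 3 (rotate(+1)): offset=1, physical=[C,i,A,D,E,F], logical=[i,A,D,E,F,C]
After op 4 (rotate(+2)): offset=3, physical=[C,i,A,D,E,F], logical=[D,E,F,C,i,A]
After op 5 (rotate(+3)): offset=0, physical=[C,i,A,D,E,F], logical=[C,i,A,D,E,F]
After op 6 (rotate(+1)): offset=1, physical=[C,i,A,D,E,F], logical=[i,A,D,E,F,C]
After op 7 (swap(3, 1)): offset=1, physical=[C,i,E,D,A,F], logical=[i,E,D,A,F,C]
After op 8 (swap(1, 0)): offset=1, physical=[C,E,i,D,A,F], logical=[E,i,D,A,F,C]
After op 9 (rotate(-2)): offset=5, physical=[C,E,i,D,A,F], logical=[F,C,E,i,D,A]

Answer: 5 F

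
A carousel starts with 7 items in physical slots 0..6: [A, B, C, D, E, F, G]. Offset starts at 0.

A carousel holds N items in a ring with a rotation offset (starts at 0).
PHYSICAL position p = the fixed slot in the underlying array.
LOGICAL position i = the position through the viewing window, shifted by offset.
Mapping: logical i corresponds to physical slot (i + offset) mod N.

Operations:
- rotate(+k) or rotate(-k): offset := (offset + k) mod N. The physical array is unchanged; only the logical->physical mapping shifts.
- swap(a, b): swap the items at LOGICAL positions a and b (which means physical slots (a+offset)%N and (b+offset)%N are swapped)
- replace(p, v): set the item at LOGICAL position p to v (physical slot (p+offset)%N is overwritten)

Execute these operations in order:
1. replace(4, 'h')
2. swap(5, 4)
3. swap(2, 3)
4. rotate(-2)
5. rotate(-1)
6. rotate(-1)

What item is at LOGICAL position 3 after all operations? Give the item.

Answer: G

Derivation:
After op 1 (replace(4, 'h')): offset=0, physical=[A,B,C,D,h,F,G], logical=[A,B,C,D,h,F,G]
After op 2 (swap(5, 4)): offset=0, physical=[A,B,C,D,F,h,G], logical=[A,B,C,D,F,h,G]
After op 3 (swap(2, 3)): offset=0, physical=[A,B,D,C,F,h,G], logical=[A,B,D,C,F,h,G]
After op 4 (rotate(-2)): offset=5, physical=[A,B,D,C,F,h,G], logical=[h,G,A,B,D,C,F]
After op 5 (rotate(-1)): offset=4, physical=[A,B,D,C,F,h,G], logical=[F,h,G,A,B,D,C]
After op 6 (rotate(-1)): offset=3, physical=[A,B,D,C,F,h,G], logical=[C,F,h,G,A,B,D]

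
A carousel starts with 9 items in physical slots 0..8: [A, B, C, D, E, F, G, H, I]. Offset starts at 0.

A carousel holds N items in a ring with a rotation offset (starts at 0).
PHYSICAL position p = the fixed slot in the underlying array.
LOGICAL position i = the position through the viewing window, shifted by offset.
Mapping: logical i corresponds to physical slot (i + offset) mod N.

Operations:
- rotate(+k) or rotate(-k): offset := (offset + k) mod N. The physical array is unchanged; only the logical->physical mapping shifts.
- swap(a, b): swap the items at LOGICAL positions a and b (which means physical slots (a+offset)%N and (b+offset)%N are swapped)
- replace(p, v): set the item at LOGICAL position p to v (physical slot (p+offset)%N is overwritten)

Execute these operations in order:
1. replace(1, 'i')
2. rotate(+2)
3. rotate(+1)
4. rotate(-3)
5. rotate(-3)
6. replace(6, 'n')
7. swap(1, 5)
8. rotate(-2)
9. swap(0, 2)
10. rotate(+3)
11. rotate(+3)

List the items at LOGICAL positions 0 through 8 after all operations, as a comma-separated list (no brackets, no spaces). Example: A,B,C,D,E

Answer: i,H,n,G,F,E,C,I,A

Derivation:
After op 1 (replace(1, 'i')): offset=0, physical=[A,i,C,D,E,F,G,H,I], logical=[A,i,C,D,E,F,G,H,I]
After op 2 (rotate(+2)): offset=2, physical=[A,i,C,D,E,F,G,H,I], logical=[C,D,E,F,G,H,I,A,i]
After op 3 (rotate(+1)): offset=3, physical=[A,i,C,D,E,F,G,H,I], logical=[D,E,F,G,H,I,A,i,C]
After op 4 (rotate(-3)): offset=0, physical=[A,i,C,D,E,F,G,H,I], logical=[A,i,C,D,E,F,G,H,I]
After op 5 (rotate(-3)): offset=6, physical=[A,i,C,D,E,F,G,H,I], logical=[G,H,I,A,i,C,D,E,F]
After op 6 (replace(6, 'n')): offset=6, physical=[A,i,C,n,E,F,G,H,I], logical=[G,H,I,A,i,C,n,E,F]
After op 7 (swap(1, 5)): offset=6, physical=[A,i,H,n,E,F,G,C,I], logical=[G,C,I,A,i,H,n,E,F]
After op 8 (rotate(-2)): offset=4, physical=[A,i,H,n,E,F,G,C,I], logical=[E,F,G,C,I,A,i,H,n]
After op 9 (swap(0, 2)): offset=4, physical=[A,i,H,n,G,F,E,C,I], logical=[G,F,E,C,I,A,i,H,n]
After op 10 (rotate(+3)): offset=7, physical=[A,i,H,n,G,F,E,C,I], logical=[C,I,A,i,H,n,G,F,E]
After op 11 (rotate(+3)): offset=1, physical=[A,i,H,n,G,F,E,C,I], logical=[i,H,n,G,F,E,C,I,A]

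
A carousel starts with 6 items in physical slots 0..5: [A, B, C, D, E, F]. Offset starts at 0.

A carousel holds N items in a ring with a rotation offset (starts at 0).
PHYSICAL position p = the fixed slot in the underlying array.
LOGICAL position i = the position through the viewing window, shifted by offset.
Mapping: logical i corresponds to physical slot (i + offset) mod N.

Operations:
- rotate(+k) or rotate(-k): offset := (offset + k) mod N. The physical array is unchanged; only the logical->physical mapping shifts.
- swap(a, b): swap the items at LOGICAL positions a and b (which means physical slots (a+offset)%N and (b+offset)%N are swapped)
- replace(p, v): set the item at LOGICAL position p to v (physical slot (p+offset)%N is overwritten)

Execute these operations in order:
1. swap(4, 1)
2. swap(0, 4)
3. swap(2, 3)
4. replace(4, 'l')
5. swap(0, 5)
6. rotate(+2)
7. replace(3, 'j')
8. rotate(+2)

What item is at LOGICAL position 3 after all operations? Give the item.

Answer: E

Derivation:
After op 1 (swap(4, 1)): offset=0, physical=[A,E,C,D,B,F], logical=[A,E,C,D,B,F]
After op 2 (swap(0, 4)): offset=0, physical=[B,E,C,D,A,F], logical=[B,E,C,D,A,F]
After op 3 (swap(2, 3)): offset=0, physical=[B,E,D,C,A,F], logical=[B,E,D,C,A,F]
After op 4 (replace(4, 'l')): offset=0, physical=[B,E,D,C,l,F], logical=[B,E,D,C,l,F]
After op 5 (swap(0, 5)): offset=0, physical=[F,E,D,C,l,B], logical=[F,E,D,C,l,B]
After op 6 (rotate(+2)): offset=2, physical=[F,E,D,C,l,B], logical=[D,C,l,B,F,E]
After op 7 (replace(3, 'j')): offset=2, physical=[F,E,D,C,l,j], logical=[D,C,l,j,F,E]
After op 8 (rotate(+2)): offset=4, physical=[F,E,D,C,l,j], logical=[l,j,F,E,D,C]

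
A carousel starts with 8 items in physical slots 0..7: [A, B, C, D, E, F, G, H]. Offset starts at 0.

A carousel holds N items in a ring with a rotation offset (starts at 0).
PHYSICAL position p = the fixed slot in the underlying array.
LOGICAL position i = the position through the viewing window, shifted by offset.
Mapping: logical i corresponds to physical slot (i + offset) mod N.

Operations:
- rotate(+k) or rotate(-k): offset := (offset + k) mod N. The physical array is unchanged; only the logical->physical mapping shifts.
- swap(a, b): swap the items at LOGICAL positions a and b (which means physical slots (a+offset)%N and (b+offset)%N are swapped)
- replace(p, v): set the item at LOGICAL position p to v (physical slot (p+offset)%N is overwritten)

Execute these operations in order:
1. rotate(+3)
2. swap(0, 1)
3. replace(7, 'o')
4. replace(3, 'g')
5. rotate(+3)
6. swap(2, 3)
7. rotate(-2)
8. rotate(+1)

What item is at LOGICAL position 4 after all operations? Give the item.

Answer: A

Derivation:
After op 1 (rotate(+3)): offset=3, physical=[A,B,C,D,E,F,G,H], logical=[D,E,F,G,H,A,B,C]
After op 2 (swap(0, 1)): offset=3, physical=[A,B,C,E,D,F,G,H], logical=[E,D,F,G,H,A,B,C]
After op 3 (replace(7, 'o')): offset=3, physical=[A,B,o,E,D,F,G,H], logical=[E,D,F,G,H,A,B,o]
After op 4 (replace(3, 'g')): offset=3, physical=[A,B,o,E,D,F,g,H], logical=[E,D,F,g,H,A,B,o]
After op 5 (rotate(+3)): offset=6, physical=[A,B,o,E,D,F,g,H], logical=[g,H,A,B,o,E,D,F]
After op 6 (swap(2, 3)): offset=6, physical=[B,A,o,E,D,F,g,H], logical=[g,H,B,A,o,E,D,F]
After op 7 (rotate(-2)): offset=4, physical=[B,A,o,E,D,F,g,H], logical=[D,F,g,H,B,A,o,E]
After op 8 (rotate(+1)): offset=5, physical=[B,A,o,E,D,F,g,H], logical=[F,g,H,B,A,o,E,D]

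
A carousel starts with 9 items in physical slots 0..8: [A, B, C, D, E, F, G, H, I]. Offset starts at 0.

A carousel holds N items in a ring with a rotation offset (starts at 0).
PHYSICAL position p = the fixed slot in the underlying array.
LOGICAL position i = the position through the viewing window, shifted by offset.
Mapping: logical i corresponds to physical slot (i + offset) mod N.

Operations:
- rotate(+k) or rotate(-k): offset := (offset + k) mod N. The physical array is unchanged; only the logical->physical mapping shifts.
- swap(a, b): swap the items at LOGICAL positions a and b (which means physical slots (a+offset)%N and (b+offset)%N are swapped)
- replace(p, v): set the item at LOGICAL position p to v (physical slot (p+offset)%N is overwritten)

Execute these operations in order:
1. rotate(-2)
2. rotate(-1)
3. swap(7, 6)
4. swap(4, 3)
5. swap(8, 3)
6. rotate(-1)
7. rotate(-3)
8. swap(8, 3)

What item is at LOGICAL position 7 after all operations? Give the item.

Answer: F

Derivation:
After op 1 (rotate(-2)): offset=7, physical=[A,B,C,D,E,F,G,H,I], logical=[H,I,A,B,C,D,E,F,G]
After op 2 (rotate(-1)): offset=6, physical=[A,B,C,D,E,F,G,H,I], logical=[G,H,I,A,B,C,D,E,F]
After op 3 (swap(7, 6)): offset=6, physical=[A,B,C,E,D,F,G,H,I], logical=[G,H,I,A,B,C,E,D,F]
After op 4 (swap(4, 3)): offset=6, physical=[B,A,C,E,D,F,G,H,I], logical=[G,H,I,B,A,C,E,D,F]
After op 5 (swap(8, 3)): offset=6, physical=[F,A,C,E,D,B,G,H,I], logical=[G,H,I,F,A,C,E,D,B]
After op 6 (rotate(-1)): offset=5, physical=[F,A,C,E,D,B,G,H,I], logical=[B,G,H,I,F,A,C,E,D]
After op 7 (rotate(-3)): offset=2, physical=[F,A,C,E,D,B,G,H,I], logical=[C,E,D,B,G,H,I,F,A]
After op 8 (swap(8, 3)): offset=2, physical=[F,B,C,E,D,A,G,H,I], logical=[C,E,D,A,G,H,I,F,B]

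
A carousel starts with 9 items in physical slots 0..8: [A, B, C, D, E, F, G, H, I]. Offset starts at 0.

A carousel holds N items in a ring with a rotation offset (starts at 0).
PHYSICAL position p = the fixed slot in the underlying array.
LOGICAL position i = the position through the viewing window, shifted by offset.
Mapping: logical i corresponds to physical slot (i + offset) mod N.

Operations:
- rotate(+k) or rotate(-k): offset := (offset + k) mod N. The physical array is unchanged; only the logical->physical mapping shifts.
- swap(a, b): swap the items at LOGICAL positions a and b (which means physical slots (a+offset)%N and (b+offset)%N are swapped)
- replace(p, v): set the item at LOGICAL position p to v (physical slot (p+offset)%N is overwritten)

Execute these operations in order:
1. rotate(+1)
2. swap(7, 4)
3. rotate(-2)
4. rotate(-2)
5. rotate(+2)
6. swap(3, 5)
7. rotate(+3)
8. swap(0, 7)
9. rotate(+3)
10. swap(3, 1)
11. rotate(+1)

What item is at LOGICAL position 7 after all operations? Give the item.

After op 1 (rotate(+1)): offset=1, physical=[A,B,C,D,E,F,G,H,I], logical=[B,C,D,E,F,G,H,I,A]
After op 2 (swap(7, 4)): offset=1, physical=[A,B,C,D,E,I,G,H,F], logical=[B,C,D,E,I,G,H,F,A]
After op 3 (rotate(-2)): offset=8, physical=[A,B,C,D,E,I,G,H,F], logical=[F,A,B,C,D,E,I,G,H]
After op 4 (rotate(-2)): offset=6, physical=[A,B,C,D,E,I,G,H,F], logical=[G,H,F,A,B,C,D,E,I]
After op 5 (rotate(+2)): offset=8, physical=[A,B,C,D,E,I,G,H,F], logical=[F,A,B,C,D,E,I,G,H]
After op 6 (swap(3, 5)): offset=8, physical=[A,B,E,D,C,I,G,H,F], logical=[F,A,B,E,D,C,I,G,H]
After op 7 (rotate(+3)): offset=2, physical=[A,B,E,D,C,I,G,H,F], logical=[E,D,C,I,G,H,F,A,B]
After op 8 (swap(0, 7)): offset=2, physical=[E,B,A,D,C,I,G,H,F], logical=[A,D,C,I,G,H,F,E,B]
After op 9 (rotate(+3)): offset=5, physical=[E,B,A,D,C,I,G,H,F], logical=[I,G,H,F,E,B,A,D,C]
After op 10 (swap(3, 1)): offset=5, physical=[E,B,A,D,C,I,F,H,G], logical=[I,F,H,G,E,B,A,D,C]
After op 11 (rotate(+1)): offset=6, physical=[E,B,A,D,C,I,F,H,G], logical=[F,H,G,E,B,A,D,C,I]

Answer: C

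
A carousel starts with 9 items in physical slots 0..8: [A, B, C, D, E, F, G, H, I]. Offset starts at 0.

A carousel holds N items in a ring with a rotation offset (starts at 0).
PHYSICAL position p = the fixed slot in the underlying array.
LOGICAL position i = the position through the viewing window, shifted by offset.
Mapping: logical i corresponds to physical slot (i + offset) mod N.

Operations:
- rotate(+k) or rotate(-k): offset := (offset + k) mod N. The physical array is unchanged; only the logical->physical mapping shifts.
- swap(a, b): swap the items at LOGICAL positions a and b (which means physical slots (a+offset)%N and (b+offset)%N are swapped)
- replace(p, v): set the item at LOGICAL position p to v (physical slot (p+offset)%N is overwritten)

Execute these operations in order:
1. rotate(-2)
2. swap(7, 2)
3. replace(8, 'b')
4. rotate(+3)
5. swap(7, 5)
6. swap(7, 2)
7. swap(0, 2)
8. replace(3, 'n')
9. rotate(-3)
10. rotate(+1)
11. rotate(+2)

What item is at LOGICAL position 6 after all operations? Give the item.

After op 1 (rotate(-2)): offset=7, physical=[A,B,C,D,E,F,G,H,I], logical=[H,I,A,B,C,D,E,F,G]
After op 2 (swap(7, 2)): offset=7, physical=[F,B,C,D,E,A,G,H,I], logical=[H,I,F,B,C,D,E,A,G]
After op 3 (replace(8, 'b')): offset=7, physical=[F,B,C,D,E,A,b,H,I], logical=[H,I,F,B,C,D,E,A,b]
After op 4 (rotate(+3)): offset=1, physical=[F,B,C,D,E,A,b,H,I], logical=[B,C,D,E,A,b,H,I,F]
After op 5 (swap(7, 5)): offset=1, physical=[F,B,C,D,E,A,I,H,b], logical=[B,C,D,E,A,I,H,b,F]
After op 6 (swap(7, 2)): offset=1, physical=[F,B,C,b,E,A,I,H,D], logical=[B,C,b,E,A,I,H,D,F]
After op 7 (swap(0, 2)): offset=1, physical=[F,b,C,B,E,A,I,H,D], logical=[b,C,B,E,A,I,H,D,F]
After op 8 (replace(3, 'n')): offset=1, physical=[F,b,C,B,n,A,I,H,D], logical=[b,C,B,n,A,I,H,D,F]
After op 9 (rotate(-3)): offset=7, physical=[F,b,C,B,n,A,I,H,D], logical=[H,D,F,b,C,B,n,A,I]
After op 10 (rotate(+1)): offset=8, physical=[F,b,C,B,n,A,I,H,D], logical=[D,F,b,C,B,n,A,I,H]
After op 11 (rotate(+2)): offset=1, physical=[F,b,C,B,n,A,I,H,D], logical=[b,C,B,n,A,I,H,D,F]

Answer: H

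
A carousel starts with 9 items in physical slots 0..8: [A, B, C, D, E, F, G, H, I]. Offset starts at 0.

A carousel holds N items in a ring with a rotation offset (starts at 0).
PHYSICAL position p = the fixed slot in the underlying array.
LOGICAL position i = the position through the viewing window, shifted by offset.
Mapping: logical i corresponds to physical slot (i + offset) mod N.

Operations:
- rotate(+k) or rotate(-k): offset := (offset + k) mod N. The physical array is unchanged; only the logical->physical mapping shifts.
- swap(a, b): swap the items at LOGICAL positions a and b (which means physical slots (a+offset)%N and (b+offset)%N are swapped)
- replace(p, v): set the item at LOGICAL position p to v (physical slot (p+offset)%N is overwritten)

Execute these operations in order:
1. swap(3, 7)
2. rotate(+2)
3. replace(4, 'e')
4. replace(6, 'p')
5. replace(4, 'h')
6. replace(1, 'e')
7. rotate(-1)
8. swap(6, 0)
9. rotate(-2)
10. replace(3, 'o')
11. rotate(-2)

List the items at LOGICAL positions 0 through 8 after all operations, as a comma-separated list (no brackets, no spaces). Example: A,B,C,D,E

After op 1 (swap(3, 7)): offset=0, physical=[A,B,C,H,E,F,G,D,I], logical=[A,B,C,H,E,F,G,D,I]
After op 2 (rotate(+2)): offset=2, physical=[A,B,C,H,E,F,G,D,I], logical=[C,H,E,F,G,D,I,A,B]
After op 3 (replace(4, 'e')): offset=2, physical=[A,B,C,H,E,F,e,D,I], logical=[C,H,E,F,e,D,I,A,B]
After op 4 (replace(6, 'p')): offset=2, physical=[A,B,C,H,E,F,e,D,p], logical=[C,H,E,F,e,D,p,A,B]
After op 5 (replace(4, 'h')): offset=2, physical=[A,B,C,H,E,F,h,D,p], logical=[C,H,E,F,h,D,p,A,B]
After op 6 (replace(1, 'e')): offset=2, physical=[A,B,C,e,E,F,h,D,p], logical=[C,e,E,F,h,D,p,A,B]
After op 7 (rotate(-1)): offset=1, physical=[A,B,C,e,E,F,h,D,p], logical=[B,C,e,E,F,h,D,p,A]
After op 8 (swap(6, 0)): offset=1, physical=[A,D,C,e,E,F,h,B,p], logical=[D,C,e,E,F,h,B,p,A]
After op 9 (rotate(-2)): offset=8, physical=[A,D,C,e,E,F,h,B,p], logical=[p,A,D,C,e,E,F,h,B]
After op 10 (replace(3, 'o')): offset=8, physical=[A,D,o,e,E,F,h,B,p], logical=[p,A,D,o,e,E,F,h,B]
After op 11 (rotate(-2)): offset=6, physical=[A,D,o,e,E,F,h,B,p], logical=[h,B,p,A,D,o,e,E,F]

Answer: h,B,p,A,D,o,e,E,F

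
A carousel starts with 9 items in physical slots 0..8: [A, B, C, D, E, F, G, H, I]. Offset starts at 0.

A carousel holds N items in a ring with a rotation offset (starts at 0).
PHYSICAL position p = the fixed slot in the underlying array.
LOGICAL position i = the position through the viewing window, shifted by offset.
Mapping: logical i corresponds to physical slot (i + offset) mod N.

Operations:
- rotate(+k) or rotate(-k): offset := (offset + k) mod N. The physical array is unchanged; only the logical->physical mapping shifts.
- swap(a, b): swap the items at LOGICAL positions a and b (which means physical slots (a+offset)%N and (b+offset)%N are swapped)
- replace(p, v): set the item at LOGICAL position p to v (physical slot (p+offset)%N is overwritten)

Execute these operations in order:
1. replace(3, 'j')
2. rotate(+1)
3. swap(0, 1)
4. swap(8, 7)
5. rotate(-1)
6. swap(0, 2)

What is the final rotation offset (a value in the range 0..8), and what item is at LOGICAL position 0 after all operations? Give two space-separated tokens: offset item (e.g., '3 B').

Answer: 0 B

Derivation:
After op 1 (replace(3, 'j')): offset=0, physical=[A,B,C,j,E,F,G,H,I], logical=[A,B,C,j,E,F,G,H,I]
After op 2 (rotate(+1)): offset=1, physical=[A,B,C,j,E,F,G,H,I], logical=[B,C,j,E,F,G,H,I,A]
After op 3 (swap(0, 1)): offset=1, physical=[A,C,B,j,E,F,G,H,I], logical=[C,B,j,E,F,G,H,I,A]
After op 4 (swap(8, 7)): offset=1, physical=[I,C,B,j,E,F,G,H,A], logical=[C,B,j,E,F,G,H,A,I]
After op 5 (rotate(-1)): offset=0, physical=[I,C,B,j,E,F,G,H,A], logical=[I,C,B,j,E,F,G,H,A]
After op 6 (swap(0, 2)): offset=0, physical=[B,C,I,j,E,F,G,H,A], logical=[B,C,I,j,E,F,G,H,A]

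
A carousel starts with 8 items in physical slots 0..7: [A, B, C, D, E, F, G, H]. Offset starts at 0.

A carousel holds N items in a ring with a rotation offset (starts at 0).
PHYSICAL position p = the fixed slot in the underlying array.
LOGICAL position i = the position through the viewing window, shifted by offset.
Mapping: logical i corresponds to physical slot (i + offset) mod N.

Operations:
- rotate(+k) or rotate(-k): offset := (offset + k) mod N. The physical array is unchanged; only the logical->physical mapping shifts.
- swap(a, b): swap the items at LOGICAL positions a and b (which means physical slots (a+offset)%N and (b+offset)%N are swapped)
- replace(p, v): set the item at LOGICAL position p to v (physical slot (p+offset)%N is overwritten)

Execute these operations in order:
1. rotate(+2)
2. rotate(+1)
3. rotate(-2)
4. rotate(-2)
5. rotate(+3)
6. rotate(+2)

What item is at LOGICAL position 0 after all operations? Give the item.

After op 1 (rotate(+2)): offset=2, physical=[A,B,C,D,E,F,G,H], logical=[C,D,E,F,G,H,A,B]
After op 2 (rotate(+1)): offset=3, physical=[A,B,C,D,E,F,G,H], logical=[D,E,F,G,H,A,B,C]
After op 3 (rotate(-2)): offset=1, physical=[A,B,C,D,E,F,G,H], logical=[B,C,D,E,F,G,H,A]
After op 4 (rotate(-2)): offset=7, physical=[A,B,C,D,E,F,G,H], logical=[H,A,B,C,D,E,F,G]
After op 5 (rotate(+3)): offset=2, physical=[A,B,C,D,E,F,G,H], logical=[C,D,E,F,G,H,A,B]
After op 6 (rotate(+2)): offset=4, physical=[A,B,C,D,E,F,G,H], logical=[E,F,G,H,A,B,C,D]

Answer: E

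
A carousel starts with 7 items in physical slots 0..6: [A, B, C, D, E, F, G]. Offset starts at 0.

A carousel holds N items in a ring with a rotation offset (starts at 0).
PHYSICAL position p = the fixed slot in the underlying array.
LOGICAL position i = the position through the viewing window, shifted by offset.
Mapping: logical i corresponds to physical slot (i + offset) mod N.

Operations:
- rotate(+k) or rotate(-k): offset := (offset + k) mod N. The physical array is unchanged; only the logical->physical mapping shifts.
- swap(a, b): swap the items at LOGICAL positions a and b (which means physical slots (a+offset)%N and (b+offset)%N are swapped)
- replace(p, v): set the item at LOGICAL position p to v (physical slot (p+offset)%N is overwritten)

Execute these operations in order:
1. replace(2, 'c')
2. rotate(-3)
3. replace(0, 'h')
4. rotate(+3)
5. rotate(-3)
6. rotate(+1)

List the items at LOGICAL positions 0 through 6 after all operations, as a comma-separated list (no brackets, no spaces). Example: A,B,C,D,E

Answer: F,G,A,B,c,D,h

Derivation:
After op 1 (replace(2, 'c')): offset=0, physical=[A,B,c,D,E,F,G], logical=[A,B,c,D,E,F,G]
After op 2 (rotate(-3)): offset=4, physical=[A,B,c,D,E,F,G], logical=[E,F,G,A,B,c,D]
After op 3 (replace(0, 'h')): offset=4, physical=[A,B,c,D,h,F,G], logical=[h,F,G,A,B,c,D]
After op 4 (rotate(+3)): offset=0, physical=[A,B,c,D,h,F,G], logical=[A,B,c,D,h,F,G]
After op 5 (rotate(-3)): offset=4, physical=[A,B,c,D,h,F,G], logical=[h,F,G,A,B,c,D]
After op 6 (rotate(+1)): offset=5, physical=[A,B,c,D,h,F,G], logical=[F,G,A,B,c,D,h]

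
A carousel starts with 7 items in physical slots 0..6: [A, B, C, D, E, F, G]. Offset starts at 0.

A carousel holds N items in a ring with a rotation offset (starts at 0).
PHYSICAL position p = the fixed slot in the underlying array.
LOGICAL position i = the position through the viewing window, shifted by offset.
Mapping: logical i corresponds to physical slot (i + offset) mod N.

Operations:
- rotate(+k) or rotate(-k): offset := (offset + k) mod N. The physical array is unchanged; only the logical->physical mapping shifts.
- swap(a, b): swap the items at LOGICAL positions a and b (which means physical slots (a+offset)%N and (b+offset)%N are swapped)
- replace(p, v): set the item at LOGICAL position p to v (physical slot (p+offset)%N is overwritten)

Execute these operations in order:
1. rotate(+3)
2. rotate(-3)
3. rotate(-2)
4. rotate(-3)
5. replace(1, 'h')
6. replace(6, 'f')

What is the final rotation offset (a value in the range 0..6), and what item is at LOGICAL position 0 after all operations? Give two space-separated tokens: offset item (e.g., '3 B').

Answer: 2 C

Derivation:
After op 1 (rotate(+3)): offset=3, physical=[A,B,C,D,E,F,G], logical=[D,E,F,G,A,B,C]
After op 2 (rotate(-3)): offset=0, physical=[A,B,C,D,E,F,G], logical=[A,B,C,D,E,F,G]
After op 3 (rotate(-2)): offset=5, physical=[A,B,C,D,E,F,G], logical=[F,G,A,B,C,D,E]
After op 4 (rotate(-3)): offset=2, physical=[A,B,C,D,E,F,G], logical=[C,D,E,F,G,A,B]
After op 5 (replace(1, 'h')): offset=2, physical=[A,B,C,h,E,F,G], logical=[C,h,E,F,G,A,B]
After op 6 (replace(6, 'f')): offset=2, physical=[A,f,C,h,E,F,G], logical=[C,h,E,F,G,A,f]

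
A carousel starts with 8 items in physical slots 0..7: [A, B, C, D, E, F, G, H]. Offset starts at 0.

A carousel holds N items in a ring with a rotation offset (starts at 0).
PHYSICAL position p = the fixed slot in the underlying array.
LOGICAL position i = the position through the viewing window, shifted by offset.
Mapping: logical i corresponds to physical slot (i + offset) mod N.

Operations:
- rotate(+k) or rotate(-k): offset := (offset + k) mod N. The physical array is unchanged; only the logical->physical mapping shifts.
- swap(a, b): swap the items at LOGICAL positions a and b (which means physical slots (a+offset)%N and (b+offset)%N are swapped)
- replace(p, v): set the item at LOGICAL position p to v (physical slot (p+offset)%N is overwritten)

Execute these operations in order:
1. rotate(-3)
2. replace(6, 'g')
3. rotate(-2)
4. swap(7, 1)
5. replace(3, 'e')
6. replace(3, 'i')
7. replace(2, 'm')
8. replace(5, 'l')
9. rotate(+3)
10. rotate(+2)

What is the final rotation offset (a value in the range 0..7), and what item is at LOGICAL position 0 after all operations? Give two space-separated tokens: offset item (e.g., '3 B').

Answer: 0 l

Derivation:
After op 1 (rotate(-3)): offset=5, physical=[A,B,C,D,E,F,G,H], logical=[F,G,H,A,B,C,D,E]
After op 2 (replace(6, 'g')): offset=5, physical=[A,B,C,g,E,F,G,H], logical=[F,G,H,A,B,C,g,E]
After op 3 (rotate(-2)): offset=3, physical=[A,B,C,g,E,F,G,H], logical=[g,E,F,G,H,A,B,C]
After op 4 (swap(7, 1)): offset=3, physical=[A,B,E,g,C,F,G,H], logical=[g,C,F,G,H,A,B,E]
After op 5 (replace(3, 'e')): offset=3, physical=[A,B,E,g,C,F,e,H], logical=[g,C,F,e,H,A,B,E]
After op 6 (replace(3, 'i')): offset=3, physical=[A,B,E,g,C,F,i,H], logical=[g,C,F,i,H,A,B,E]
After op 7 (replace(2, 'm')): offset=3, physical=[A,B,E,g,C,m,i,H], logical=[g,C,m,i,H,A,B,E]
After op 8 (replace(5, 'l')): offset=3, physical=[l,B,E,g,C,m,i,H], logical=[g,C,m,i,H,l,B,E]
After op 9 (rotate(+3)): offset=6, physical=[l,B,E,g,C,m,i,H], logical=[i,H,l,B,E,g,C,m]
After op 10 (rotate(+2)): offset=0, physical=[l,B,E,g,C,m,i,H], logical=[l,B,E,g,C,m,i,H]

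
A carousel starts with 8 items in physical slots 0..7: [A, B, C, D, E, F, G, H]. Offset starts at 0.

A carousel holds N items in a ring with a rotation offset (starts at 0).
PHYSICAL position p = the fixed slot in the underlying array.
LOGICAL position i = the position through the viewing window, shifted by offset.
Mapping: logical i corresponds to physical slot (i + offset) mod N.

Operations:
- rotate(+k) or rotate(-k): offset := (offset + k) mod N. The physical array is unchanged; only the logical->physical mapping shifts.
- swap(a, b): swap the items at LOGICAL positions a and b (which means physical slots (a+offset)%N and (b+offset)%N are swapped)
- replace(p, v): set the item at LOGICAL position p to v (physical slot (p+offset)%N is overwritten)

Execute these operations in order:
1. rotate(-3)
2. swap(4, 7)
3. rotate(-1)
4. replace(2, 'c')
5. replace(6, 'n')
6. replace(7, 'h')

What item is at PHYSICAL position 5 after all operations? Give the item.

After op 1 (rotate(-3)): offset=5, physical=[A,B,C,D,E,F,G,H], logical=[F,G,H,A,B,C,D,E]
After op 2 (swap(4, 7)): offset=5, physical=[A,E,C,D,B,F,G,H], logical=[F,G,H,A,E,C,D,B]
After op 3 (rotate(-1)): offset=4, physical=[A,E,C,D,B,F,G,H], logical=[B,F,G,H,A,E,C,D]
After op 4 (replace(2, 'c')): offset=4, physical=[A,E,C,D,B,F,c,H], logical=[B,F,c,H,A,E,C,D]
After op 5 (replace(6, 'n')): offset=4, physical=[A,E,n,D,B,F,c,H], logical=[B,F,c,H,A,E,n,D]
After op 6 (replace(7, 'h')): offset=4, physical=[A,E,n,h,B,F,c,H], logical=[B,F,c,H,A,E,n,h]

Answer: F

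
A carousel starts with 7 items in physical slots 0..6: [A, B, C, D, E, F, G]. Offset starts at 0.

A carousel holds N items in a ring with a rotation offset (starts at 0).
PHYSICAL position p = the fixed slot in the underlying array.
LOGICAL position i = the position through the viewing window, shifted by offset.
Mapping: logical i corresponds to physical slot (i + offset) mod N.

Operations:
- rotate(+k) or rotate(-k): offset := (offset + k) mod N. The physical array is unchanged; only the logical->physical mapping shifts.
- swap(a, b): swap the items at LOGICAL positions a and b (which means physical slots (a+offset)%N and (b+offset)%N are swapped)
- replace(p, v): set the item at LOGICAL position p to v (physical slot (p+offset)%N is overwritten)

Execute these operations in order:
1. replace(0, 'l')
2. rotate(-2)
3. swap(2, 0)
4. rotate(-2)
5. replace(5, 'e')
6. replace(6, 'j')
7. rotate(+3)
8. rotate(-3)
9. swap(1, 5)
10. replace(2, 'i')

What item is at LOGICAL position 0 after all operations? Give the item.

Answer: D

Derivation:
After op 1 (replace(0, 'l')): offset=0, physical=[l,B,C,D,E,F,G], logical=[l,B,C,D,E,F,G]
After op 2 (rotate(-2)): offset=5, physical=[l,B,C,D,E,F,G], logical=[F,G,l,B,C,D,E]
After op 3 (swap(2, 0)): offset=5, physical=[F,B,C,D,E,l,G], logical=[l,G,F,B,C,D,E]
After op 4 (rotate(-2)): offset=3, physical=[F,B,C,D,E,l,G], logical=[D,E,l,G,F,B,C]
After op 5 (replace(5, 'e')): offset=3, physical=[F,e,C,D,E,l,G], logical=[D,E,l,G,F,e,C]
After op 6 (replace(6, 'j')): offset=3, physical=[F,e,j,D,E,l,G], logical=[D,E,l,G,F,e,j]
After op 7 (rotate(+3)): offset=6, physical=[F,e,j,D,E,l,G], logical=[G,F,e,j,D,E,l]
After op 8 (rotate(-3)): offset=3, physical=[F,e,j,D,E,l,G], logical=[D,E,l,G,F,e,j]
After op 9 (swap(1, 5)): offset=3, physical=[F,E,j,D,e,l,G], logical=[D,e,l,G,F,E,j]
After op 10 (replace(2, 'i')): offset=3, physical=[F,E,j,D,e,i,G], logical=[D,e,i,G,F,E,j]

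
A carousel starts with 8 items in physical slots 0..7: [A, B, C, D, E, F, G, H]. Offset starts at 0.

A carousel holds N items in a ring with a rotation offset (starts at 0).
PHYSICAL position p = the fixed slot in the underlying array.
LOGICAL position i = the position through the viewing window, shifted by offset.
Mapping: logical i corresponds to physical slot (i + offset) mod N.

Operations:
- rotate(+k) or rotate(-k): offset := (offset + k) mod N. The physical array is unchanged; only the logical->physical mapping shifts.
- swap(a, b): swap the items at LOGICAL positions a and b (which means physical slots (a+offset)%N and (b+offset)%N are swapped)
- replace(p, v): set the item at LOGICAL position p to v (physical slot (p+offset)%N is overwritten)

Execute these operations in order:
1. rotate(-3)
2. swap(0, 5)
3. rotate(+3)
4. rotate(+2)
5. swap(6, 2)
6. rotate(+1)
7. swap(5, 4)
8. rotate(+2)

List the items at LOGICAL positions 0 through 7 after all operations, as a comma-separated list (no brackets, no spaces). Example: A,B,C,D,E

Answer: C,G,E,H,B,F,D,A

Derivation:
After op 1 (rotate(-3)): offset=5, physical=[A,B,C,D,E,F,G,H], logical=[F,G,H,A,B,C,D,E]
After op 2 (swap(0, 5)): offset=5, physical=[A,B,F,D,E,C,G,H], logical=[C,G,H,A,B,F,D,E]
After op 3 (rotate(+3)): offset=0, physical=[A,B,F,D,E,C,G,H], logical=[A,B,F,D,E,C,G,H]
After op 4 (rotate(+2)): offset=2, physical=[A,B,F,D,E,C,G,H], logical=[F,D,E,C,G,H,A,B]
After op 5 (swap(6, 2)): offset=2, physical=[E,B,F,D,A,C,G,H], logical=[F,D,A,C,G,H,E,B]
After op 6 (rotate(+1)): offset=3, physical=[E,B,F,D,A,C,G,H], logical=[D,A,C,G,H,E,B,F]
After op 7 (swap(5, 4)): offset=3, physical=[H,B,F,D,A,C,G,E], logical=[D,A,C,G,E,H,B,F]
After op 8 (rotate(+2)): offset=5, physical=[H,B,F,D,A,C,G,E], logical=[C,G,E,H,B,F,D,A]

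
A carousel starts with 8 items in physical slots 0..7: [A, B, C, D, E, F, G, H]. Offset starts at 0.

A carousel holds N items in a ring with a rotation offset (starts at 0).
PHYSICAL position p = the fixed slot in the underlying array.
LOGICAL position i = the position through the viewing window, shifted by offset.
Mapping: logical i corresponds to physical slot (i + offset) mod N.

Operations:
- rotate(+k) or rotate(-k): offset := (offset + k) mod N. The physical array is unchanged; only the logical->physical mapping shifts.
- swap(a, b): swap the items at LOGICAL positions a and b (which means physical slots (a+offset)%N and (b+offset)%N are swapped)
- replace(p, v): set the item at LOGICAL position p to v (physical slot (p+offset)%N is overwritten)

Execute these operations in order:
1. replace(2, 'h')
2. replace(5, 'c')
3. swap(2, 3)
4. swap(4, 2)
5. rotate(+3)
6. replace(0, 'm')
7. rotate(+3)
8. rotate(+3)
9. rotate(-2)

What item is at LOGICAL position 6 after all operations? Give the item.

After op 1 (replace(2, 'h')): offset=0, physical=[A,B,h,D,E,F,G,H], logical=[A,B,h,D,E,F,G,H]
After op 2 (replace(5, 'c')): offset=0, physical=[A,B,h,D,E,c,G,H], logical=[A,B,h,D,E,c,G,H]
After op 3 (swap(2, 3)): offset=0, physical=[A,B,D,h,E,c,G,H], logical=[A,B,D,h,E,c,G,H]
After op 4 (swap(4, 2)): offset=0, physical=[A,B,E,h,D,c,G,H], logical=[A,B,E,h,D,c,G,H]
After op 5 (rotate(+3)): offset=3, physical=[A,B,E,h,D,c,G,H], logical=[h,D,c,G,H,A,B,E]
After op 6 (replace(0, 'm')): offset=3, physical=[A,B,E,m,D,c,G,H], logical=[m,D,c,G,H,A,B,E]
After op 7 (rotate(+3)): offset=6, physical=[A,B,E,m,D,c,G,H], logical=[G,H,A,B,E,m,D,c]
After op 8 (rotate(+3)): offset=1, physical=[A,B,E,m,D,c,G,H], logical=[B,E,m,D,c,G,H,A]
After op 9 (rotate(-2)): offset=7, physical=[A,B,E,m,D,c,G,H], logical=[H,A,B,E,m,D,c,G]

Answer: c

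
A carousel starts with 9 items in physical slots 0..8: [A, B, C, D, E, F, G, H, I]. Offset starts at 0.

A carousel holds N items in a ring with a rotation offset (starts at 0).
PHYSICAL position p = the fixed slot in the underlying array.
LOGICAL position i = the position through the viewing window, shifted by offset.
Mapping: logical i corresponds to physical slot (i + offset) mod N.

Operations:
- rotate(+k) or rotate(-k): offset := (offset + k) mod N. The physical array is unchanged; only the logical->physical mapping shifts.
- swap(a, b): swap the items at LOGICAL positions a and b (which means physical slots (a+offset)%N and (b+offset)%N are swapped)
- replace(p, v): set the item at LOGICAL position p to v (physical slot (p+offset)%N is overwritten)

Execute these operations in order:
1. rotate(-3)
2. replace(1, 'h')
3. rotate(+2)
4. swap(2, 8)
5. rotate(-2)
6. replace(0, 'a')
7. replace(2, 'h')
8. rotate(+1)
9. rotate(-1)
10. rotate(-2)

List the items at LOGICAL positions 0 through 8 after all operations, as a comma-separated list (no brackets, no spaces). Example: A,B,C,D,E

After op 1 (rotate(-3)): offset=6, physical=[A,B,C,D,E,F,G,H,I], logical=[G,H,I,A,B,C,D,E,F]
After op 2 (replace(1, 'h')): offset=6, physical=[A,B,C,D,E,F,G,h,I], logical=[G,h,I,A,B,C,D,E,F]
After op 3 (rotate(+2)): offset=8, physical=[A,B,C,D,E,F,G,h,I], logical=[I,A,B,C,D,E,F,G,h]
After op 4 (swap(2, 8)): offset=8, physical=[A,h,C,D,E,F,G,B,I], logical=[I,A,h,C,D,E,F,G,B]
After op 5 (rotate(-2)): offset=6, physical=[A,h,C,D,E,F,G,B,I], logical=[G,B,I,A,h,C,D,E,F]
After op 6 (replace(0, 'a')): offset=6, physical=[A,h,C,D,E,F,a,B,I], logical=[a,B,I,A,h,C,D,E,F]
After op 7 (replace(2, 'h')): offset=6, physical=[A,h,C,D,E,F,a,B,h], logical=[a,B,h,A,h,C,D,E,F]
After op 8 (rotate(+1)): offset=7, physical=[A,h,C,D,E,F,a,B,h], logical=[B,h,A,h,C,D,E,F,a]
After op 9 (rotate(-1)): offset=6, physical=[A,h,C,D,E,F,a,B,h], logical=[a,B,h,A,h,C,D,E,F]
After op 10 (rotate(-2)): offset=4, physical=[A,h,C,D,E,F,a,B,h], logical=[E,F,a,B,h,A,h,C,D]

Answer: E,F,a,B,h,A,h,C,D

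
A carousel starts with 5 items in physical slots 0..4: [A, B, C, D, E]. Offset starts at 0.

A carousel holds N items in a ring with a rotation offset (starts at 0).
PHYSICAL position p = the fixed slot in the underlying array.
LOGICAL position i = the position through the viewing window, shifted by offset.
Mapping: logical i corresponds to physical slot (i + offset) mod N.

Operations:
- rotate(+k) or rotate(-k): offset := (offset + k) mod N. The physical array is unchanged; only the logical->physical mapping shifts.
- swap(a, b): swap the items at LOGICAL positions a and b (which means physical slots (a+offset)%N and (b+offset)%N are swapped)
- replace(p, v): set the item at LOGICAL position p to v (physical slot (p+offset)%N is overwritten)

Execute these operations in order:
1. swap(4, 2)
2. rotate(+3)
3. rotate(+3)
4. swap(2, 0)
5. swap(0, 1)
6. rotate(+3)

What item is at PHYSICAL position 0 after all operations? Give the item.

After op 1 (swap(4, 2)): offset=0, physical=[A,B,E,D,C], logical=[A,B,E,D,C]
After op 2 (rotate(+3)): offset=3, physical=[A,B,E,D,C], logical=[D,C,A,B,E]
After op 3 (rotate(+3)): offset=1, physical=[A,B,E,D,C], logical=[B,E,D,C,A]
After op 4 (swap(2, 0)): offset=1, physical=[A,D,E,B,C], logical=[D,E,B,C,A]
After op 5 (swap(0, 1)): offset=1, physical=[A,E,D,B,C], logical=[E,D,B,C,A]
After op 6 (rotate(+3)): offset=4, physical=[A,E,D,B,C], logical=[C,A,E,D,B]

Answer: A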